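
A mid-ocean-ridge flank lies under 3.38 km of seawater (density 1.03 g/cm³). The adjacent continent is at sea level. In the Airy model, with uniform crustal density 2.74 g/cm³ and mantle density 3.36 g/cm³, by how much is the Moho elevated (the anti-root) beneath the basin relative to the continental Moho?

For local isostatic compensation: replacing crust with seawater at the top is compensated by replacing crust with mantle at the base: d (ρ_c − ρ_w) = a (ρ_m − ρ_c).
a = d (ρ_c − ρ_w)/(ρ_m − ρ_c) = 3.38 km × 1.71/0.62 = 9.32 km.

9.32 km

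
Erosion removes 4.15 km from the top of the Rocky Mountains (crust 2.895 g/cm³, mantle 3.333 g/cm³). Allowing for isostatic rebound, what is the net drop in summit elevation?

Rebound u = e ρ_c/ρ_m = 4.15 km × 2.895/3.333 = 3.605 km.
Net surface drop = e − u = 4.15 km − 3.605 km = e (ρ_m − ρ_c)/ρ_m = 0.545 km.

0.545 km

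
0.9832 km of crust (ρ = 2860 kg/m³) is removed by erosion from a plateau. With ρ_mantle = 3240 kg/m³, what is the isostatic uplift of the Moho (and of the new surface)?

Unloading: uplift u = e ρ_c/ρ_m = 0.9832 km × 2860/3240 = 0.868 km.

0.868 km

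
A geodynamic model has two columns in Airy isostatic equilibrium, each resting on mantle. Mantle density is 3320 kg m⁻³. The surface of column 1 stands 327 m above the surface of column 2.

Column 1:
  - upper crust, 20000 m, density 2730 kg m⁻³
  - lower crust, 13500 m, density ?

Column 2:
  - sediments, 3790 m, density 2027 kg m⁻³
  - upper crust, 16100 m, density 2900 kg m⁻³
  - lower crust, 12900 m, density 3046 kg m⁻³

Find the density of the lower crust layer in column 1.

Take the compensation level at the base of the deeper column (depth z_c below the surface of column 1) and equate Σ ρ_i t_i down to z_c; mantle fills any gap and the z_c terms cancel.
Column 1: 20000×2730 + 13500×ρ + (z_c − 33500)×3320
Column 2: 327×0 + 3790×2027 + 16100×2900 + 12900×3046 + (z_c − 327 − 32790)×3320
The z_c×3320 term appears on both sides and cancels. Collect the known terms of each column as K = Σ(ρt)_known − 3320 × (depth of known layers): K_1 = 54600000 − 3320×33500 = −56620000; K_2 = 93665730 − 3320×(327 + 32790) = −16282710.
Balance: K_1 + 13500×ρ = K_2, so ρ = (K_2 − K_1)/13500 = 40337300/13500 = 2990 kg m⁻³.

2990 kg m⁻³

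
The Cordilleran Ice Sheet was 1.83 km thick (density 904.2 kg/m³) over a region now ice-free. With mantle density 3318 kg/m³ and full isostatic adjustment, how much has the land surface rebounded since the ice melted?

0.499 km

Removing the load lets mantle flow back in; uplift u satisfies ρ_ice t = ρ_m u.
u = t ρ_ice/ρ_m = 1.83 km × 904.2/3318 = 0.499 km.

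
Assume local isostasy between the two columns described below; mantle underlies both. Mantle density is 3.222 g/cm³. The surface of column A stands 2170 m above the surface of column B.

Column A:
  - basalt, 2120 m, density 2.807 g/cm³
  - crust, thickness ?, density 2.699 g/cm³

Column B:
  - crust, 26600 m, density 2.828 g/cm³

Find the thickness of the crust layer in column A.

31700 m

Take the compensation level at the base of the deeper column (depth z_c below the surface of column A) and equate Σ ρ_i t_i down to z_c; mantle fills any gap and the z_c terms cancel.
Column A: 2120×2.807 + x×2.699 + (z_c − 2120 − x)×3.222
Column B: 2170×0 + 26600×2.828 + (z_c − 2170 − 26600)×3.222
The z_c×3.222 term appears on both sides and cancels. Collect the known terms of each column as K = Σ(ρt)_known − 3.222 × (depth of known layers): K_A = 5950.84 − 3.222×2120 = −879.8; K_B = 75224.8 − 3.222×(2170 + 26600) = −17472.14.
Balance: K_A − x×(3.222 − 2.699) = K_B, so x = (K_A − K_B)/(3.222 − 2.699) = 16592.3/0.523 = 31700 m.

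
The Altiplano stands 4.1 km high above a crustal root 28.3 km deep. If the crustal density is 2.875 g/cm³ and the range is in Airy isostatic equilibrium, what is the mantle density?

3.29 g/cm³

Airy balance: ρ_c h = (ρ_m − ρ_c) r → ρ_m = ρ_c (1 + h/r).
ρ_m = 2.875 × (1 + 4.1 km/28.3 km) = 3.29 g/cm³.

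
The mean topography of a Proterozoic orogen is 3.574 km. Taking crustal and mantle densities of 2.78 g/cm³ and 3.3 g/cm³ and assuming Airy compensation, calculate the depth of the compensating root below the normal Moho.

By Archimedes' principle applied to the lithosphere: the weight of the topography is balanced by the buoyancy of the root, ρ_c h = (ρ_m − ρ_c) r.
r = h · ρ_c / (ρ_m − ρ_c) = 3.574 km × 2.78 / (3.3 − 2.78) = 19.1 km.

19.1 km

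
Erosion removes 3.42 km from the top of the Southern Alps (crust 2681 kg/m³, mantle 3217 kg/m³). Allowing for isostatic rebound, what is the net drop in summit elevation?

0.57 km

Rebound u = e ρ_c/ρ_m = 3.42 km × 2681/3217 = 2.85 km.
Net surface drop = e − u = 3.42 km − 2.85 km = e (ρ_m − ρ_c)/ρ_m = 0.57 km.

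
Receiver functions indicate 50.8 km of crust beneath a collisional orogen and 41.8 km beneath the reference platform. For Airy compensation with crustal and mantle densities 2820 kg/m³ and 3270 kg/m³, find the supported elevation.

1.24 km

Excess crust Δ = 50.8 km − 41.8 km = 9 km, split between elevation h and root r with h + r = Δ.
Airy balance ρ_c h = (ρ_m − ρ_c) r gives r = h ρ_c/(ρ_m − ρ_c), so h (1 + ρ_c/(ρ_m − ρ_c)) = Δ, i.e. h = Δ (ρ_m − ρ_c)/ρ_m.
h = 9 km × 450/3270 = 1.24 km.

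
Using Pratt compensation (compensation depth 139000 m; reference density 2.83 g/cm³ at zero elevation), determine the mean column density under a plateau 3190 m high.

Pratt balance: ρ_ref D = ρ (D + h).
ρ = ρ_ref D/(D + h) = 2.83 × 139000 m/(139000 m + 3190 m) = 2.77 g/cm³.

2.77 g/cm³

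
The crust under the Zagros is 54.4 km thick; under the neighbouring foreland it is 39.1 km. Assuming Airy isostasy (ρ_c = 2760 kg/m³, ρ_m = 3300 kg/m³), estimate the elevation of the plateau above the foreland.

2.5 km

Excess crust Δ = 54.4 km − 39.1 km = 15.3 km, split between elevation h and root r with h + r = Δ.
Airy balance ρ_c h = (ρ_m − ρ_c) r gives r = h ρ_c/(ρ_m − ρ_c), so h (1 + ρ_c/(ρ_m − ρ_c)) = Δ, i.e. h = Δ (ρ_m − ρ_c)/ρ_m.
h = 15.3 km × 540/3300 = 2.5 km.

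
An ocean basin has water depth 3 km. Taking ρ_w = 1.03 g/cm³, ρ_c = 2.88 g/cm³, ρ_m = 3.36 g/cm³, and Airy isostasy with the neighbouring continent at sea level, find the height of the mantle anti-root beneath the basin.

11.6 km

In Airy isostatic equilibrium: replacing crust with seawater at the top is compensated by replacing crust with mantle at the base: d (ρ_c − ρ_w) = a (ρ_m − ρ_c).
a = d (ρ_c − ρ_w)/(ρ_m − ρ_c) = 3 km × 1.85/0.48 = 11.6 km.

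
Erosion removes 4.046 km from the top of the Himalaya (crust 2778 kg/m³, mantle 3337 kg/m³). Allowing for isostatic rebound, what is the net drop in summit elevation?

Rebound u = e ρ_c/ρ_m = 4.046 km × 2778/3337 = 3.368 km.
Net surface drop = e − u = 4.046 km − 3.368 km = e (ρ_m − ρ_c)/ρ_m = 0.678 km.

0.678 km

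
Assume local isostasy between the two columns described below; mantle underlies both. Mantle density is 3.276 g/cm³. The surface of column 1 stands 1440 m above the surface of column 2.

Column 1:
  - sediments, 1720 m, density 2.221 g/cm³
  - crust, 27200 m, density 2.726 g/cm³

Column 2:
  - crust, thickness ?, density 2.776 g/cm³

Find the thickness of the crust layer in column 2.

24100 m

Take the compensation level at the base of the deeper column (depth z_c below the surface of column 1) and equate Σ ρ_i t_i down to z_c; mantle fills any gap and the z_c terms cancel.
Column 1: 1720×2.221 + 27200×2.726 + (z_c − 28920)×3.276
Column 2: 1440×0 + x×2.776 + (z_c − 1440 − 0 − x)×3.276
The z_c×3.276 term appears on both sides and cancels. Collect the known terms of each column as K = Σ(ρt)_known − 3.276 × (depth of known layers): K_1 = 77967.32 − 3.276×28920 = −16774.6; K_2 = 0 − 3.276×(1440 + 0) = −4717.44.
Balance: K_1 = K_2 − x×(3.276 − 2.776), so x = (K_2 − K_1)/(3.276 − 2.776) = 12057.2/0.5 = 24100 m.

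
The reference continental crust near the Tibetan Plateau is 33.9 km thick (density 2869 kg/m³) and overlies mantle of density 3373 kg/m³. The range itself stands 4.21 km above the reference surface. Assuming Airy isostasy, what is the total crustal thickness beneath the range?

62.1 km

Root depth r = h ρ_c / (ρ_m − ρ_c) = 4.21 km × 2869 / 504 = 23.97 km.
Total thickness = T + h + r = 33.9 km + 4.21 km + 23.97 km = 62.1 km.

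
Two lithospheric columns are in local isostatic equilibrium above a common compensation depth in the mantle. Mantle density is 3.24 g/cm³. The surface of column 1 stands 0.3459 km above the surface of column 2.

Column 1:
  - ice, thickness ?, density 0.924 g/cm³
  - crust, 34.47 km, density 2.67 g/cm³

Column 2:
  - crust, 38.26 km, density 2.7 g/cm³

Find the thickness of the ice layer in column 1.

0.921 km

Take the compensation level at the base of the deeper column (depth z_c below the surface of column 1) and equate Σ ρ_i t_i down to z_c; mantle fills any gap and the z_c terms cancel.
Column 1: x×0.924 + 34.47×2.67 + (z_c − 34.47 − x)×3.24
Column 2: 0.3459×0 + 38.26×2.7 + (z_c − 0.3459 − 38.26)×3.24
The z_c×3.24 term appears on both sides and cancels. Collect the known terms of each column as K = Σ(ρt)_known − 3.24 × (depth of known layers): K_1 = 92.0349 − 3.24×34.47 = −19.6479; K_2 = 103.302 − 3.24×(0.3459 + 38.26) = −21.781116.
Balance: K_1 − x×(3.24 − 0.924) = K_2, so x = (K_1 − K_2)/(3.24 − 0.924) = 2.13322/2.316 = 0.921 km.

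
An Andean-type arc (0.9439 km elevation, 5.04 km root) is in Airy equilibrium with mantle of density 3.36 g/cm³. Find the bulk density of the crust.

2.83 g/cm³

ρ_c h = (ρ_m − ρ_c) r → ρ_c (h + r) = ρ_m r → ρ_c = ρ_m r / (h + r).
ρ_c = 3.36 × 5.04 km / (0.9439 km + 5.04 km) = 2.83 g/cm³.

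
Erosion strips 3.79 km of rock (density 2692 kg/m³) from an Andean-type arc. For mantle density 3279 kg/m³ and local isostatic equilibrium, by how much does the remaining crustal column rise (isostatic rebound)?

Unloading: uplift u = e ρ_c/ρ_m = 3.79 km × 2692/3279 = 3.11 km.

3.11 km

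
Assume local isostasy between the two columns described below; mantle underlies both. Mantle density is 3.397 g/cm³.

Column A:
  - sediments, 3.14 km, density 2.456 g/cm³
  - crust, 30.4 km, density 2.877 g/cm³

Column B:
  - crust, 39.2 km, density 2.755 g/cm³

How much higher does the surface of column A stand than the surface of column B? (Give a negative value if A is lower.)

−1.89 km

For any compensation level in the mantle, the mantle terms cancel and isostasy reduces to e = (Σt_A − Σt_B) − (Σ(ρt)_A − Σ(ρt)_B) / ρ_m.
Σt_A = 33.54 km; Σt_B = 39.2 km; Σ(ρt)_A = 95.17264; Σ(ρt)_B = 107.996 (in km·g/cm³).
e = (33.54 − 39.2) − (95.17264 − 107.996) / 3.397 = −1.89 km.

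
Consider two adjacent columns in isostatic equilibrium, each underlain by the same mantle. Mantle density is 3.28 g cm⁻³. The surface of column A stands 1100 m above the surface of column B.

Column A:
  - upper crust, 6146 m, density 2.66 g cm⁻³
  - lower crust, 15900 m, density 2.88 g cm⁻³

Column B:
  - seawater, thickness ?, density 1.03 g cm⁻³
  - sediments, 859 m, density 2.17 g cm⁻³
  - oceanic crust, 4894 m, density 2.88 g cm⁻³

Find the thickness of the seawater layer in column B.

1620 m

Take the compensation level at the base of the deeper column (depth z_c below the surface of column A) and equate Σ ρ_i t_i down to z_c; mantle fills any gap and the z_c terms cancel.
Column A: 6146×2.66 + 15900×2.88 + (z_c − 22046)×3.28
Column B: 1100×0 + x×1.03 + 859×2.17 + 4894×2.88 + (z_c − 1100 − 5753 − x)×3.28
The z_c×3.28 term appears on both sides and cancels. Collect the known terms of each column as K = Σ(ρt)_known − 3.28 × (depth of known layers): K_A = 62140.36 − 3.28×22046 = −10170.52; K_B = 15958.75 − 3.28×(1100 + 5753) = −6519.09.
Balance: K_A = K_B − x×(3.28 − 1.03), so x = (K_B − K_A)/(3.28 − 1.03) = 3651.43/2.25 = 1620 m.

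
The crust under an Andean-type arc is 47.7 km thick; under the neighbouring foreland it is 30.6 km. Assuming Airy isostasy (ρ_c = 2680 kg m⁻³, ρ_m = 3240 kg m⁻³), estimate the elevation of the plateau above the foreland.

Excess crust Δ = 47.7 km − 30.6 km = 17.1 km, split between elevation h and root r with h + r = Δ.
Airy balance ρ_c h = (ρ_m − ρ_c) r gives r = h ρ_c/(ρ_m − ρ_c), so h (1 + ρ_c/(ρ_m − ρ_c)) = Δ, i.e. h = Δ (ρ_m − ρ_c)/ρ_m.
h = 17.1 km × 560/3240 = 2.96 km.

2.96 km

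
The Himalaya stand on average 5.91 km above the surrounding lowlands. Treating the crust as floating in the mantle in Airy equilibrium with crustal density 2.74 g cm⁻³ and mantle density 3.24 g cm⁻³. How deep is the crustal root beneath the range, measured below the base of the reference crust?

By Archimedes' principle applied to the lithosphere: the weight of the topography is balanced by the buoyancy of the root, ρ_c h = (ρ_m − ρ_c) r.
r = h · ρ_c / (ρ_m − ρ_c) = 5.91 km × 2.74 / (3.24 − 2.74) = 32.4 km.

32.4 km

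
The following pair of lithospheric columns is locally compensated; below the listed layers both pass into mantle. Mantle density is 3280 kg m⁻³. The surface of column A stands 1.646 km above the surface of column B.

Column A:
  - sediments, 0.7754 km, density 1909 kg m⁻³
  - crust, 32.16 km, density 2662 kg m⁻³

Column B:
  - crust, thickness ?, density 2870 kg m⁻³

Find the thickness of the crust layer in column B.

Take the compensation level at the base of the deeper column (depth z_c below the surface of column A) and equate Σ ρ_i t_i down to z_c; mantle fills any gap and the z_c terms cancel.
Column A: 0.7754×1909 + 32.16×2662 + (z_c − 32.9354)×3280
Column B: 1.646×0 + x×2870 + (z_c − 1.646 − 0 − x)×3280
The z_c×3280 term appears on both sides and cancels. Collect the known terms of each column as K = Σ(ρt)_known − 3280 × (depth of known layers): K_A = 87090.1586 − 3280×32.9354 = −20937.9534; K_B = 0 − 3280×(1.646 + 0) = −5398.88.
Balance: K_A = K_B − x×(3280 − 2870), so x = (K_B − K_A)/(3280 − 2870) = 15539.1/410 = 37.9 km.

37.9 km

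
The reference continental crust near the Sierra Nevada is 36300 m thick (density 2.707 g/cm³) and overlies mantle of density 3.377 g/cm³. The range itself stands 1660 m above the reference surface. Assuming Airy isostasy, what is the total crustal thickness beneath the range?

Root depth r = h ρ_c / (ρ_m − ρ_c) = 1660 m × 2.707 / 0.67 = 6707 m.
Total thickness = T + h + r = 36300 m + 1660 m + 6707 m = 44700 m.

44700 m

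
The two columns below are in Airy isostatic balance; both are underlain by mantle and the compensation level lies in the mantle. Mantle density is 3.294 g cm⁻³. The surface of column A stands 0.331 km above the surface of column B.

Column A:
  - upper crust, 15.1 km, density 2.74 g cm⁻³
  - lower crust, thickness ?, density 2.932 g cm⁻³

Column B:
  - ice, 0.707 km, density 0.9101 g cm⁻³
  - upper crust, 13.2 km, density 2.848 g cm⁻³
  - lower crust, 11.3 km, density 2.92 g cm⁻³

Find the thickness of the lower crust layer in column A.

12.5 km

Take the compensation level at the base of the deeper column (depth z_c below the surface of column A) and equate Σ ρ_i t_i down to z_c; mantle fills any gap and the z_c terms cancel.
Column A: 15.1×2.74 + x×2.932 + (z_c − 15.1 − x)×3.294
Column B: 0.331×0 + 0.707×0.9101 + 13.2×2.848 + 11.3×2.92 + (z_c − 0.331 − 25.207)×3.294
The z_c×3.294 term appears on both sides and cancels. Collect the known terms of each column as K = Σ(ρt)_known − 3.294 × (depth of known layers): K_A = 41.374 − 3.294×15.1 = −8.3654; K_B = 71.2330407 − 3.294×(0.331 + 25.207) = −12.8891313.
Balance: K_A − x×(3.294 − 2.932) = K_B, so x = (K_A − K_B)/(3.294 − 2.932) = 4.52373/0.362 = 12.5 km.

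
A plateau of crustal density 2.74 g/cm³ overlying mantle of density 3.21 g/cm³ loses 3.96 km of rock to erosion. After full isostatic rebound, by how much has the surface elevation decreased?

Rebound u = e ρ_c/ρ_m = 3.96 km × 2.74/3.21 = 3.38 km.
Net surface drop = e − u = 3.96 km − 3.38 km = e (ρ_m − ρ_c)/ρ_m = 0.58 km.

0.58 km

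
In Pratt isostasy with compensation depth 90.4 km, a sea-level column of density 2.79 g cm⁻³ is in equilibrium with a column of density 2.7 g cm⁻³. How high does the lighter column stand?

3.01 km

ρ_ref D = ρ (D + h) → h = D (ρ_ref − ρ)/ρ.
h = 90.4 km × (2.79 − 2.7)/2.7 = 3.01 km.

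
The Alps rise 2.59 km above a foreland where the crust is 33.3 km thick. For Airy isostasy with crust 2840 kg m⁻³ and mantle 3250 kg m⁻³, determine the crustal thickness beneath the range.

Root depth r = h ρ_c / (ρ_m − ρ_c) = 2.59 km × 2840 / 410 = 17.94 km.
Total thickness = T + h + r = 33.3 km + 2.59 km + 17.94 km = 53.8 km.

53.8 km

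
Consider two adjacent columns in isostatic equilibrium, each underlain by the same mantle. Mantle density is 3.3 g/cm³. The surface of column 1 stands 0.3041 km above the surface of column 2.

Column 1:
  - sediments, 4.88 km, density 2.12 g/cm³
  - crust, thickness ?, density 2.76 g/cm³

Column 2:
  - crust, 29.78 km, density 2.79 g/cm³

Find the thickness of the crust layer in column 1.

Take the compensation level at the base of the deeper column (depth z_c below the surface of column 1) and equate Σ ρ_i t_i down to z_c; mantle fills any gap and the z_c terms cancel.
Column 1: 4.88×2.12 + x×2.76 + (z_c − 4.88 − x)×3.3
Column 2: 0.3041×0 + 29.78×2.79 + (z_c − 0.3041 − 29.78)×3.3
The z_c×3.3 term appears on both sides and cancels. Collect the known terms of each column as K = Σ(ρt)_known − 3.3 × (depth of known layers): K_1 = 10.3456 − 3.3×4.88 = −5.7584; K_2 = 83.0862 − 3.3×(0.3041 + 29.78) = −16.19133.
Balance: K_1 − x×(3.3 − 2.76) = K_2, so x = (K_1 − K_2)/(3.3 − 2.76) = 10.4329/0.54 = 19.3 km.

19.3 km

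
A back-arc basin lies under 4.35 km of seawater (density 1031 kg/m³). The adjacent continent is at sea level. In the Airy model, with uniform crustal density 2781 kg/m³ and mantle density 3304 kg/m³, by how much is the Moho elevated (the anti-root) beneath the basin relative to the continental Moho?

14.6 km

Isostatic balance requires: replacing crust with seawater at the top is compensated by replacing crust with mantle at the base: d (ρ_c − ρ_w) = a (ρ_m − ρ_c).
a = d (ρ_c − ρ_w)/(ρ_m − ρ_c) = 4.35 km × 1750/523 = 14.6 km.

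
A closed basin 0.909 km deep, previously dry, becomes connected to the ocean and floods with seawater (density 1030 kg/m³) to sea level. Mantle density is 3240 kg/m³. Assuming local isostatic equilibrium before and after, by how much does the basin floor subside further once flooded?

After flooding the water column is d + s deep. Its weight must equal the weight of mantle displaced by the extra subsidence s: (d + s) ρ_w = s ρ_m.
s = d ρ_w / (ρ_m − ρ_w) = 0.909 km × 1030/(3240 − 1030) = 0.424 km.

0.424 km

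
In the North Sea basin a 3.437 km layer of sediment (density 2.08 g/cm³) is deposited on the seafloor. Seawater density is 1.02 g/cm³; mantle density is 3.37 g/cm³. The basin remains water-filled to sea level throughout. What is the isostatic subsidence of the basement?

1.55 km

Submarine loading: the sediment displaces seawater, and the subsidence is in turn flooded, so s (ρ_m − ρ_w) = t (ρ_sed − ρ_w).
s = 3.437 km × (2.08 − 1.02) / (3.37 − 1.02) = 1.55 km.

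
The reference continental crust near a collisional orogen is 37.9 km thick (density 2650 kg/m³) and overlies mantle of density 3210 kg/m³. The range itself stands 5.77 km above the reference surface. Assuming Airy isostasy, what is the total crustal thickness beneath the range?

71 km

Root depth r = h ρ_c / (ρ_m − ρ_c) = 5.77 km × 2650 / 560 = 27.3 km.
Total thickness = T + h + r = 37.9 km + 5.77 km + 27.3 km = 71 km.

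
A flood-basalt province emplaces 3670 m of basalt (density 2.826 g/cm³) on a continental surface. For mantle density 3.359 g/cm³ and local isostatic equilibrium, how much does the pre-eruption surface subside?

3090 m

Subaerial loading: s = t ρ_load / ρ_m.
s = 3670 m × 2.826/3.359 = 3090 m.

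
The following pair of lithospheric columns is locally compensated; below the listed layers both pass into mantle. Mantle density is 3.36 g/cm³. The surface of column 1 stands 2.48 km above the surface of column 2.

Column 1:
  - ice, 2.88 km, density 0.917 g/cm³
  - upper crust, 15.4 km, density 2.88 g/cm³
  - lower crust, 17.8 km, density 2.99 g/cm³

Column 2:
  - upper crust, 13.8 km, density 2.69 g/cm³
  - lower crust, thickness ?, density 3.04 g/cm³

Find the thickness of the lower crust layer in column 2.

10.7 km

Take the compensation level at the base of the deeper column (depth z_c below the surface of column 1) and equate Σ ρ_i t_i down to z_c; mantle fills any gap and the z_c terms cancel.
Column 1: 2.88×0.917 + 15.4×2.88 + 17.8×2.99 + (z_c − 36.08)×3.36
Column 2: 2.48×0 + 13.8×2.69 + x×3.04 + (z_c − 2.48 − 13.8 − x)×3.36
The z_c×3.36 term appears on both sides and cancels. Collect the known terms of each column as K = Σ(ρt)_known − 3.36 × (depth of known layers): K_1 = 100.21496 − 3.36×36.08 = −21.01384; K_2 = 37.122 − 3.36×(2.48 + 13.8) = −17.5788.
Balance: K_1 = K_2 − x×(3.36 − 3.04), so x = (K_2 − K_1)/(3.36 − 3.04) = 3.43504/0.32 = 10.7 km.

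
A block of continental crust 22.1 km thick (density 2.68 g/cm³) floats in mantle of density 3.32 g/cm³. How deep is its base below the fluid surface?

17.8 km

Draft d = t ρ_obj/ρ_fluid = 22.1 km × 2.68/3.32 = 17.8 km.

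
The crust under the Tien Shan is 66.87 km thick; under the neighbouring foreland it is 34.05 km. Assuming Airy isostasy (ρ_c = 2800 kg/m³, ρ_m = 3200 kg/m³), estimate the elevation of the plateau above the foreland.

Excess crust Δ = 66.87 km − 34.05 km = 32.82 km, split between elevation h and root r with h + r = Δ.
Airy balance ρ_c h = (ρ_m − ρ_c) r gives r = h ρ_c/(ρ_m − ρ_c), so h (1 + ρ_c/(ρ_m − ρ_c)) = Δ, i.e. h = Δ (ρ_m − ρ_c)/ρ_m.
h = 32.82 km × 400/3200 = 4.1 km.

4.1 km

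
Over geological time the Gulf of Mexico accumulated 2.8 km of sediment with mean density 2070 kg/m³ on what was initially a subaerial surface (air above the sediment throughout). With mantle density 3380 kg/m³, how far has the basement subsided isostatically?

1.71 km

Subaerial load: s = t ρ_sed / ρ_m = 2.8 km × 2070/3380 = 1.71 km.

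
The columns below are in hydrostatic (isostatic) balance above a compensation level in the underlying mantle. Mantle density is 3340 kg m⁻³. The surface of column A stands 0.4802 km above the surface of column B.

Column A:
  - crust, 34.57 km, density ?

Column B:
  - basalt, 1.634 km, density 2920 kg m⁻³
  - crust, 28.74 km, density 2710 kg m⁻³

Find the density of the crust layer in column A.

2750 kg m⁻³

Take the compensation level at the base of the deeper column (depth z_c below the surface of column A) and equate Σ ρ_i t_i down to z_c; mantle fills any gap and the z_c terms cancel.
Column A: 34.57×ρ + (z_c − 34.57)×3340
Column B: 0.4802×0 + 1.634×2920 + 28.74×2710 + (z_c − 0.4802 − 30.374)×3340
The z_c×3340 term appears on both sides and cancels. Collect the known terms of each column as K = Σ(ρt)_known − 3340 × (depth of known layers): K_A = 0 − 3340×34.57 = −115463.8; K_B = 82656.68 − 3340×(0.4802 + 30.374) = −20396.348.
Balance: K_A + 34.57×ρ = K_B, so ρ = (K_B − K_A)/34.57 = 95067.5/34.57 = 2750 kg m⁻³.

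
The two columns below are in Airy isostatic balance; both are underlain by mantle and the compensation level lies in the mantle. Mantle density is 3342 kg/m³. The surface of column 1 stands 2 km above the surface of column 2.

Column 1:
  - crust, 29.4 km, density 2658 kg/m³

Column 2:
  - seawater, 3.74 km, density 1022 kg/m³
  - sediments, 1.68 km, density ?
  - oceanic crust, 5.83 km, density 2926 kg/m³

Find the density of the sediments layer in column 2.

Take the compensation level at the base of the deeper column (depth z_c below the surface of column 1) and equate Σ ρ_i t_i down to z_c; mantle fills any gap and the z_c terms cancel.
Column 1: 29.4×2658 + (z_c − 29.4)×3342
Column 2: 2×0 + 3.74×1022 + 1.68×ρ + 5.83×2926 + (z_c − 2 − 11.25)×3342
The z_c×3342 term appears on both sides and cancels. Collect the known terms of each column as K = Σ(ρt)_known − 3342 × (depth of known layers): K_1 = 78145.2 − 3342×29.4 = −20109.6; K_2 = 20880.86 − 3342×(2 + 11.25) = −23400.64.
Balance: K_1 = K_2 + 1.68×ρ, so ρ = (K_1 − K_2)/1.68 = 3291.04/1.68 = 1960 kg/m³.

1960 kg/m³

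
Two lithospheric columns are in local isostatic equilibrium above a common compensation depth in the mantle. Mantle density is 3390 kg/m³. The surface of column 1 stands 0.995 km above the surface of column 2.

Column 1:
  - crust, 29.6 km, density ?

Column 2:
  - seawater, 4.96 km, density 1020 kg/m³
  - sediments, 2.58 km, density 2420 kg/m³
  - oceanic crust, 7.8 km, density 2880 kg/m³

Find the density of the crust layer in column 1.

2660 kg/m³

Take the compensation level at the base of the deeper column (depth z_c below the surface of column 1) and equate Σ ρ_i t_i down to z_c; mantle fills any gap and the z_c terms cancel.
Column 1: 29.6×ρ + (z_c − 29.6)×3390
Column 2: 0.995×0 + 4.96×1020 + 2.58×2420 + 7.8×2880 + (z_c − 0.995 − 15.34)×3390
The z_c×3390 term appears on both sides and cancels. Collect the known terms of each column as K = Σ(ρt)_known − 3390 × (depth of known layers): K_1 = 0 − 3390×29.6 = −100344; K_2 = 33766.8 − 3390×(0.995 + 15.34) = −21608.85.
Balance: K_1 + 29.6×ρ = K_2, so ρ = (K_2 − K_1)/29.6 = 78735.2/29.6 = 2660 kg/m³.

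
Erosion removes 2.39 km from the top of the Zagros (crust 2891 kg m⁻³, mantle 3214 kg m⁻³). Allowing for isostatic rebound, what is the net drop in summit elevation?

Rebound u = e ρ_c/ρ_m = 2.39 km × 2891/3214 = 2.15 km.
Net surface drop = e − u = 2.39 km − 2.15 km = e (ρ_m − ρ_c)/ρ_m = 0.24 km.

0.24 km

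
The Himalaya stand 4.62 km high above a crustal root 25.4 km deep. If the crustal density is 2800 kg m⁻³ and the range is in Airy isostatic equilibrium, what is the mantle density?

Airy balance: ρ_c h = (ρ_m − ρ_c) r → ρ_m = ρ_c (1 + h/r).
ρ_m = 2800 × (1 + 4.62 km/25.4 km) = 3310 kg m⁻³.

3310 kg m⁻³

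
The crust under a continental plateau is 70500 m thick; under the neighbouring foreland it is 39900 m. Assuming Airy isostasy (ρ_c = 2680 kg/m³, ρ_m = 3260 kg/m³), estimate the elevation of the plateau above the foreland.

5440 m

Excess crust Δ = 70500 m − 39900 m = 30600 m, split between elevation h and root r with h + r = Δ.
Airy balance ρ_c h = (ρ_m − ρ_c) r gives r = h ρ_c/(ρ_m − ρ_c), so h (1 + ρ_c/(ρ_m − ρ_c)) = Δ, i.e. h = Δ (ρ_m − ρ_c)/ρ_m.
h = 30600 m × 580/3260 = 5440 m.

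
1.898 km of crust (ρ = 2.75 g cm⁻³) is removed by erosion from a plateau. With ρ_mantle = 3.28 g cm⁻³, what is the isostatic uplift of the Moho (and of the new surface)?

Unloading: uplift u = e ρ_c/ρ_m = 1.898 km × 2.75/3.28 = 1.59 km.

1.59 km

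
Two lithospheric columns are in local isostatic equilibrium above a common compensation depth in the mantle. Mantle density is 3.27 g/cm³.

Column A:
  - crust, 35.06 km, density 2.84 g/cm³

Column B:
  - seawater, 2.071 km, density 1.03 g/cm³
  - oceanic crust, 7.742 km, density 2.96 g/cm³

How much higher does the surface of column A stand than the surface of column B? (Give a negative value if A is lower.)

2.46 km

For any compensation level in the mantle, the mantle terms cancel and isostasy reduces to e = (Σt_A − Σt_B) − (Σ(ρt)_A − Σ(ρt)_B) / ρ_m.
Σt_A = 35.06 km; Σt_B = 9.813 km; Σ(ρt)_A = 99.5704; Σ(ρt)_B = 25.04945 (in km·g/cm³).
e = (35.06 − 9.813) − (99.5704 − 25.04945) / 3.27 = 2.46 km.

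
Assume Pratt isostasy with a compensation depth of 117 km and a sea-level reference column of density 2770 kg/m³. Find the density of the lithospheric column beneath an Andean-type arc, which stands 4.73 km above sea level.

Pratt balance: ρ_ref D = ρ (D + h).
ρ = ρ_ref D/(D + h) = 2770 × 117 km/(117 km + 4.73 km) = 2660 kg/m³.

2660 kg/m³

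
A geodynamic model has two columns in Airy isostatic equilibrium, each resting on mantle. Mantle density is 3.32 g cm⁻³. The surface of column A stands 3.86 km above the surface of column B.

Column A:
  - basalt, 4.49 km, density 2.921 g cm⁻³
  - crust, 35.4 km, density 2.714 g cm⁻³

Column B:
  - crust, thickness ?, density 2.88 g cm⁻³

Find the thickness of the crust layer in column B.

Take the compensation level at the base of the deeper column (depth z_c below the surface of column A) and equate Σ ρ_i t_i down to z_c; mantle fills any gap and the z_c terms cancel.
Column A: 4.49×2.921 + 35.4×2.714 + (z_c − 39.89)×3.32
Column B: 3.86×0 + x×2.88 + (z_c − 3.86 − 0 − x)×3.32
The z_c×3.32 term appears on both sides and cancels. Collect the known terms of each column as K = Σ(ρt)_known − 3.32 × (depth of known layers): K_A = 109.19089 − 3.32×39.89 = −23.24391; K_B = 0 − 3.32×(3.86 + 0) = −12.8152.
Balance: K_A = K_B − x×(3.32 − 2.88), so x = (K_B − K_A)/(3.32 − 2.88) = 10.4287/0.44 = 23.7 km.

23.7 km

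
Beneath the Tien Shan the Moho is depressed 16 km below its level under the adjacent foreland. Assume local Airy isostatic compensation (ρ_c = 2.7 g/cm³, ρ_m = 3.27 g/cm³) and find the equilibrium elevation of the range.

3.38 km

In Airy isostatic equilibrium: ρ_c h = (ρ_m − ρ_c) r.
h = r (ρ_m − ρ_c) / ρ_c = 16 km × (3.27 − 2.7) / 2.7 = 3.38 km.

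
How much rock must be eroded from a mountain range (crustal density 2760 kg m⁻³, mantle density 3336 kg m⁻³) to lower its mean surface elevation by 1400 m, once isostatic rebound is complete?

8110 m

Net drop Δ = e − u = e − e ρ_c/ρ_m = e (ρ_m − ρ_c)/ρ_m.
e = Δ ρ_m/(ρ_m − ρ_c) = 1400 m × 3336/576 = 8110 m.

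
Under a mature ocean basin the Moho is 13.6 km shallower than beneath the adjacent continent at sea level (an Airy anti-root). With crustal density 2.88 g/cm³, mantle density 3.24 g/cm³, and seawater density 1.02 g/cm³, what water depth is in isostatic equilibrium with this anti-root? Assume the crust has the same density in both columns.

Replacing a thickness d of crust by seawater at the top must be balanced by replacing crust with mantle at the base: d (ρ_c − ρ_w) = a (ρ_m − ρ_c).
d = a (ρ_m − ρ_c)/(ρ_c − ρ_w) = 13.6 km × 0.36/1.86 = 2.63 km.

2.63 km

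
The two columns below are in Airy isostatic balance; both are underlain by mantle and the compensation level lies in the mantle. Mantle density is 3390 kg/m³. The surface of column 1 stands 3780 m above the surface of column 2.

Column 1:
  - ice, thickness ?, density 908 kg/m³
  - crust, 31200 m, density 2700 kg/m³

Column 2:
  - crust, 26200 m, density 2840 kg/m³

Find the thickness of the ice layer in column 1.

2300 m

Take the compensation level at the base of the deeper column (depth z_c below the surface of column 1) and equate Σ ρ_i t_i down to z_c; mantle fills any gap and the z_c terms cancel.
Column 1: x×908 + 31200×2700 + (z_c − 31200 − x)×3390
Column 2: 3780×0 + 26200×2840 + (z_c − 3780 − 26200)×3390
The z_c×3390 term appears on both sides and cancels. Collect the known terms of each column as K = Σ(ρt)_known − 3390 × (depth of known layers): K_1 = 84240000 − 3390×31200 = −21528000; K_2 = 74408000 − 3390×(3780 + 26200) = −27224200.
Balance: K_1 − x×(3390 − 908) = K_2, so x = (K_1 − K_2)/(3390 − 908) = 5696200/2482 = 2300 m.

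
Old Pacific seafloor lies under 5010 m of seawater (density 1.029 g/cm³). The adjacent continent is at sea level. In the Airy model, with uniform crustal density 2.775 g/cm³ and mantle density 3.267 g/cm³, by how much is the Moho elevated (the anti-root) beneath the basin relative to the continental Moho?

For local isostatic compensation: replacing crust with seawater at the top is compensated by replacing crust with mantle at the base: d (ρ_c − ρ_w) = a (ρ_m − ρ_c).
a = d (ρ_c − ρ_w)/(ρ_m − ρ_c) = 5010 m × 1.746/0.492 = 17800 m.

17800 m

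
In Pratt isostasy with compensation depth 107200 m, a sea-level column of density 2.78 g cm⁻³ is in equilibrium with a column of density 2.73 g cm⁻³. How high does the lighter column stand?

ρ_ref D = ρ (D + h) → h = D (ρ_ref − ρ)/ρ.
h = 107200 m × (2.78 − 2.73)/2.73 = 1960 m.

1960 m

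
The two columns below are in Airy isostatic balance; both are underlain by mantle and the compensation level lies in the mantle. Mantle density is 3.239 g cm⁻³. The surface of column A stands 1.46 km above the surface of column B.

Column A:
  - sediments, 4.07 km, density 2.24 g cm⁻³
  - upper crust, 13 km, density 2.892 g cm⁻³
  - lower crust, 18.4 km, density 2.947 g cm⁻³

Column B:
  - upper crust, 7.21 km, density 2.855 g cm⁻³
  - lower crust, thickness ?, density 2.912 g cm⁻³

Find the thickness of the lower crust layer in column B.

19.7 km

Take the compensation level at the base of the deeper column (depth z_c below the surface of column A) and equate Σ ρ_i t_i down to z_c; mantle fills any gap and the z_c terms cancel.
Column A: 4.07×2.24 + 13×2.892 + 18.4×2.947 + (z_c − 35.47)×3.239
Column B: 1.46×0 + 7.21×2.855 + x×2.912 + (z_c − 1.46 − 7.21 − x)×3.239
The z_c×3.239 term appears on both sides and cancels. Collect the known terms of each column as K = Σ(ρt)_known − 3.239 × (depth of known layers): K_A = 100.9376 − 3.239×35.47 = −13.94973; K_B = 20.58455 − 3.239×(1.46 + 7.21) = −7.49758.
Balance: K_A = K_B − x×(3.239 − 2.912), so x = (K_B − K_A)/(3.239 − 2.912) = 6.45215/0.327 = 19.7 km.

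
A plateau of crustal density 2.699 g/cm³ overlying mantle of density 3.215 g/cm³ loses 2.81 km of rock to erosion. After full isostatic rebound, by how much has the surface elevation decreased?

0.451 km

Rebound u = e ρ_c/ρ_m = 2.81 km × 2.699/3.215 = 2.359 km.
Net surface drop = e − u = 2.81 km − 2.359 km = e (ρ_m − ρ_c)/ρ_m = 0.451 km.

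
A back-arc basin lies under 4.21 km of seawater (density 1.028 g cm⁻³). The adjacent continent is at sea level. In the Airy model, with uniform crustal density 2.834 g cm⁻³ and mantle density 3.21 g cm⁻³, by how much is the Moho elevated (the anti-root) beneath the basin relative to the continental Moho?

For local isostatic compensation: replacing crust with seawater at the top is compensated by replacing crust with mantle at the base: d (ρ_c − ρ_w) = a (ρ_m − ρ_c).
a = d (ρ_c − ρ_w)/(ρ_m − ρ_c) = 4.21 km × 1.806/0.376 = 20.2 km.

20.2 km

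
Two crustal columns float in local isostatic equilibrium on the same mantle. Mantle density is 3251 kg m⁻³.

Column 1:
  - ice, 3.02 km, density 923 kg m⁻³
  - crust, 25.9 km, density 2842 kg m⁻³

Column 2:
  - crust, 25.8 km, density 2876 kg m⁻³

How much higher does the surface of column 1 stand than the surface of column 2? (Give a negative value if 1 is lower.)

2.44 km

For any compensation level in the mantle, the mantle terms cancel and isostasy reduces to e = (Σt_1 − Σt_2) − (Σ(ρt)_1 − Σ(ρt)_2) / ρ_m.
Σt_1 = 28.92 km; Σt_2 = 25.8 km; Σ(ρt)_1 = 76395.26; Σ(ρt)_2 = 74200.8 (in km·kg m⁻³).
e = (28.92 − 25.8) − (76395.26 − 74200.8) / 3251 = 2.44 km.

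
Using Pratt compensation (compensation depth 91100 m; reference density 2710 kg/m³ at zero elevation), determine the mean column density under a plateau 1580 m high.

Pratt balance: ρ_ref D = ρ (D + h).
ρ = ρ_ref D/(D + h) = 2710 × 91100 m/(91100 m + 1580 m) = 2660 kg/m³.

2660 kg/m³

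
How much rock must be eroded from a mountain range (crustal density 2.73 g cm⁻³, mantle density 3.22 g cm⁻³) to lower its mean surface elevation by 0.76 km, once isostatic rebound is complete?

Net drop Δ = e − u = e − e ρ_c/ρ_m = e (ρ_m − ρ_c)/ρ_m.
e = Δ ρ_m/(ρ_m − ρ_c) = 0.76 km × 3.22/0.49 = 4.99 km.

4.99 km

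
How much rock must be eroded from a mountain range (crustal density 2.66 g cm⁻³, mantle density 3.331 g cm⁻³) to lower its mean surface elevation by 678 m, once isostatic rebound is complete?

3370 m

Net drop Δ = e − u = e − e ρ_c/ρ_m = e (ρ_m − ρ_c)/ρ_m.
e = Δ ρ_m/(ρ_m − ρ_c) = 678 m × 3.331/0.671 = 3370 m.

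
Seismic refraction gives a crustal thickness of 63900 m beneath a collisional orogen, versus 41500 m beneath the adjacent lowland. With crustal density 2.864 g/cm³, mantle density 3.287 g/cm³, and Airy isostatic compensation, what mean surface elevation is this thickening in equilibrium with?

Excess crust Δ = 63900 m − 41500 m = 22400 m, split between elevation h and root r with h + r = Δ.
Airy balance ρ_c h = (ρ_m − ρ_c) r gives r = h ρ_c/(ρ_m − ρ_c), so h (1 + ρ_c/(ρ_m − ρ_c)) = Δ, i.e. h = Δ (ρ_m − ρ_c)/ρ_m.
h = 22400 m × 0.423/3.287 = 2880 m.

2880 m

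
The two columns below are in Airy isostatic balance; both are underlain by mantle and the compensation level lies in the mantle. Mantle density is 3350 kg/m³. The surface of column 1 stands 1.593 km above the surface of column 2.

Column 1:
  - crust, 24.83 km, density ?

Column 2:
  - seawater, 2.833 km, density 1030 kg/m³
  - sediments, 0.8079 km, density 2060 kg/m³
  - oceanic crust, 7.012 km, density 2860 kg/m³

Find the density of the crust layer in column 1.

Take the compensation level at the base of the deeper column (depth z_c below the surface of column 1) and equate Σ ρ_i t_i down to z_c; mantle fills any gap and the z_c terms cancel.
Column 1: 24.83×ρ + (z_c − 24.83)×3350
Column 2: 1.593×0 + 2.833×1030 + 0.8079×2060 + 7.012×2860 + (z_c − 1.593 − 10.6529)×3350
The z_c×3350 term appears on both sides and cancels. Collect the known terms of each column as K = Σ(ρt)_known − 3350 × (depth of known layers): K_1 = 0 − 3350×24.83 = −83180.5; K_2 = 24636.584 − 3350×(1.593 + 10.6529) = −16387.181.
Balance: K_1 + 24.83×ρ = K_2, so ρ = (K_2 − K_1)/24.83 = 66793.3/24.83 = 2690 kg/m³.

2690 kg/m³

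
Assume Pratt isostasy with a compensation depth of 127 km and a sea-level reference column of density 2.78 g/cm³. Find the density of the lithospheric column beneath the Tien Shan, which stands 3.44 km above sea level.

2.71 g/cm³

Pratt balance: ρ_ref D = ρ (D + h).
ρ = ρ_ref D/(D + h) = 2.78 × 127 km/(127 km + 3.44 km) = 2.71 g/cm³.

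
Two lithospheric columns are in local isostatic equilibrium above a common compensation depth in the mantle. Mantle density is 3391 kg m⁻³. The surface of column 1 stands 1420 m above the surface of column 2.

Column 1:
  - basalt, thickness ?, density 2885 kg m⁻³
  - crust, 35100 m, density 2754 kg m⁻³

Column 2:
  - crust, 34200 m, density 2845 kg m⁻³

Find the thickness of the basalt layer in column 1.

2230 m

Take the compensation level at the base of the deeper column (depth z_c below the surface of column 1) and equate Σ ρ_i t_i down to z_c; mantle fills any gap and the z_c terms cancel.
Column 1: x×2885 + 35100×2754 + (z_c − 35100 − x)×3391
Column 2: 1420×0 + 34200×2845 + (z_c − 1420 − 34200)×3391
The z_c×3391 term appears on both sides and cancels. Collect the known terms of each column as K = Σ(ρt)_known − 3391 × (depth of known layers): K_1 = 96665400 − 3391×35100 = −22358700; K_2 = 97299000 − 3391×(1420 + 34200) = −23488420.
Balance: K_1 − x×(3391 − 2885) = K_2, so x = (K_1 − K_2)/(3391 − 2885) = 1129720/506 = 2230 m.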